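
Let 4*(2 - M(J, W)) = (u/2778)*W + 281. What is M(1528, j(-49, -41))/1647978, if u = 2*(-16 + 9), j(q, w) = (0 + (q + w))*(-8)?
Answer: -41573/1017351752 ≈ -4.0864e-5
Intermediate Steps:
j(q, w) = -8*q - 8*w (j(q, w) = (q + w)*(-8) = -8*q - 8*w)
u = -14 (u = 2*(-7) = -14)
M(J, W) = -273/4 + 7*W/5556 (M(J, W) = 2 - ((-14/2778)*W + 281)/4 = 2 - ((-14*1/2778)*W + 281)/4 = 2 - (-7*W/1389 + 281)/4 = 2 - (281 - 7*W/1389)/4 = 2 + (-281/4 + 7*W/5556) = -273/4 + 7*W/5556)
M(1528, j(-49, -41))/1647978 = (-273/4 + 7*(-8*(-49) - 8*(-41))/5556)/1647978 = (-273/4 + 7*(392 + 328)/5556)*(1/1647978) = (-273/4 + (7/5556)*720)*(1/1647978) = (-273/4 + 420/463)*(1/1647978) = -124719/1852*1/1647978 = -41573/1017351752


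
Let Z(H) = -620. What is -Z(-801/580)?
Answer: 620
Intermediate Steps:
-Z(-801/580) = -1*(-620) = 620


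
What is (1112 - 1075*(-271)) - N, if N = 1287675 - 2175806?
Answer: 1180568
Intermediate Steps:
N = -888131
(1112 - 1075*(-271)) - N = (1112 - 1075*(-271)) - 1*(-888131) = (1112 + 291325) + 888131 = 292437 + 888131 = 1180568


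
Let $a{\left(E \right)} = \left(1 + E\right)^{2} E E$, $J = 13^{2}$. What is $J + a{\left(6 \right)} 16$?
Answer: $28393$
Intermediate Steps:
$J = 169$
$a{\left(E \right)} = E^{2} \left(1 + E\right)^{2}$ ($a{\left(E \right)} = E \left(1 + E\right)^{2} E = E^{2} \left(1 + E\right)^{2}$)
$J + a{\left(6 \right)} 16 = 169 + 6^{2} \left(1 + 6\right)^{2} \cdot 16 = 169 + 36 \cdot 7^{2} \cdot 16 = 169 + 36 \cdot 49 \cdot 16 = 169 + 1764 \cdot 16 = 169 + 28224 = 28393$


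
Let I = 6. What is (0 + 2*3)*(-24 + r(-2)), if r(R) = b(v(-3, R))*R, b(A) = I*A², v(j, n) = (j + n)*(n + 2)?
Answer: -144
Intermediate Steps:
v(j, n) = (2 + n)*(j + n) (v(j, n) = (j + n)*(2 + n) = (2 + n)*(j + n))
b(A) = 6*A²
r(R) = 6*R*(-6 + R² - R)² (r(R) = (6*(R² + 2*(-3) + 2*R - 3*R)²)*R = (6*(R² - 6 + 2*R - 3*R)²)*R = (6*(-6 + R² - R)²)*R = 6*R*(-6 + R² - R)²)
(0 + 2*3)*(-24 + r(-2)) = (0 + 2*3)*(-24 + 6*(-2)*(6 - 2 - 1*(-2)²)²) = (0 + 6)*(-24 + 6*(-2)*(6 - 2 - 1*4)²) = 6*(-24 + 6*(-2)*(6 - 2 - 4)²) = 6*(-24 + 6*(-2)*0²) = 6*(-24 + 6*(-2)*0) = 6*(-24 + 0) = 6*(-24) = -144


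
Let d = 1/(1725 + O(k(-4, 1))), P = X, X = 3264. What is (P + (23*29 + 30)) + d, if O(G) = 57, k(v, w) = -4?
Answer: 7058503/1782 ≈ 3961.0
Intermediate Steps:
P = 3264
d = 1/1782 (d = 1/(1725 + 57) = 1/1782 ≈ 0.00056117)
(P + (23*29 + 30)) + d = (3264 + (23*29 + 30)) + 1/1782 = (3264 + (667 + 30)) + 1/1782 = (3264 + 697) + 1/1782 = 3961 + 1/1782 = 7058503/1782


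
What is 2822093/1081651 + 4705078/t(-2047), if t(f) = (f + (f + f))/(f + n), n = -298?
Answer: 11934314029732523/6642418791 ≈ 1.7967e+6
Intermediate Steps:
t(f) = 3*f/(-298 + f) (t(f) = (f + (f + f))/(f - 298) = (f + 2*f)/(-298 + f) = (3*f)/(-298 + f) = 3*f/(-298 + f))
2822093/1081651 + 4705078/t(-2047) = 2822093/1081651 + 4705078/((3*(-2047)/(-298 - 2047))) = 2822093*(1/1081651) + 4705078/((3*(-2047)/(-2345))) = 2822093/1081651 + 4705078/((3*(-2047)*(-1/2345))) = 2822093/1081651 + 4705078/(6141/2345) = 2822093/1081651 + 4705078*(2345/6141) = 2822093/1081651 + 11033407910/6141 = 11934314029732523/6642418791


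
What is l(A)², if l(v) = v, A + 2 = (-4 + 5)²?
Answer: 1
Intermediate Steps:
A = -1 (A = -2 + (-4 + 5)² = -2 + 1² = -2 + 1 = -1)
l(A)² = (-1)² = 1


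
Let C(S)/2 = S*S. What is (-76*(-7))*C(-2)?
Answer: 4256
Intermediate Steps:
C(S) = 2*S² (C(S) = 2*(S*S) = 2*S²)
(-76*(-7))*C(-2) = (-76*(-7))*(2*(-2)²) = 532*(2*4) = 532*8 = 4256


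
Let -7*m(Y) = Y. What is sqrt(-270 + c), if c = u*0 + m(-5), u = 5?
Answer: I*sqrt(13195)/7 ≈ 16.41*I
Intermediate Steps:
m(Y) = -Y/7
c = 5/7 (c = 5*0 - 1/7*(-5) = 0 + 5/7 = 5/7 ≈ 0.71429)
sqrt(-270 + c) = sqrt(-270 + 5/7) = sqrt(-1885/7) = I*sqrt(13195)/7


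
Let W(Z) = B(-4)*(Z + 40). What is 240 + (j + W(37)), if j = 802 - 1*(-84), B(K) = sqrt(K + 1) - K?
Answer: 1434 + 77*I*sqrt(3) ≈ 1434.0 + 133.37*I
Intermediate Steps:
B(K) = sqrt(1 + K) - K
W(Z) = (4 + I*sqrt(3))*(40 + Z) (W(Z) = (sqrt(1 - 4) - 1*(-4))*(Z + 40) = (sqrt(-3) + 4)*(40 + Z) = (I*sqrt(3) + 4)*(40 + Z) = (4 + I*sqrt(3))*(40 + Z))
j = 886 (j = 802 + 84 = 886)
240 + (j + W(37)) = 240 + (886 + (4 + I*sqrt(3))*(40 + 37)) = 240 + (886 + (4 + I*sqrt(3))*77) = 240 + (886 + (308 + 77*I*sqrt(3))) = 240 + (1194 + 77*I*sqrt(3)) = 1434 + 77*I*sqrt(3)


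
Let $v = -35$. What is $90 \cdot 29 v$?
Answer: $-91350$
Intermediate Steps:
$90 \cdot 29 v = 90 \cdot 29 \left(-35\right) = 2610 \left(-35\right) = -91350$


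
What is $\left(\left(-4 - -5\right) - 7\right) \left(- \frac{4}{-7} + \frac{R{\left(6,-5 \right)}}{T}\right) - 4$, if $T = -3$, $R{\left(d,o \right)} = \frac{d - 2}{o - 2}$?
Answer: $- \frac{60}{7} \approx -8.5714$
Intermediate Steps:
$R{\left(d,o \right)} = \frac{-2 + d}{-2 + o}$
$\left(\left(-4 - -5\right) - 7\right) \left(- \frac{4}{-7} + \frac{R{\left(6,-5 \right)}}{T}\right) - 4 = \left(\left(-4 - -5\right) - 7\right) \left(- \frac{4}{-7} + \frac{\frac{1}{-2 - 5} \left(-2 + 6\right)}{-3}\right) - 4 = \left(\left(-4 + 5\right) - 7\right) \left(\left(-4\right) \left(- \frac{1}{7}\right) + \frac{1}{-7} \cdot 4 \left(- \frac{1}{3}\right)\right) - 4 = \left(1 - 7\right) \left(\frac{4}{7} + \left(- \frac{1}{7}\right) 4 \left(- \frac{1}{3}\right)\right) - 4 = - 6 \left(\frac{4}{7} - - \frac{4}{21}\right) - 4 = - 6 \left(\frac{4}{7} + \frac{4}{21}\right) - 4 = \left(-6\right) \frac{16}{21} - 4 = - \frac{32}{7} - 4 = - \frac{60}{7}$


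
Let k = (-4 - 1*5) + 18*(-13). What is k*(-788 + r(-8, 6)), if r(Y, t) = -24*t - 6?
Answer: 227934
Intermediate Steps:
r(Y, t) = -6 - 24*t
k = -243 (k = (-4 - 5) - 234 = -9 - 234 = -243)
k*(-788 + r(-8, 6)) = -243*(-788 + (-6 - 24*6)) = -243*(-788 + (-6 - 144)) = -243*(-788 - 150) = -243*(-938) = 227934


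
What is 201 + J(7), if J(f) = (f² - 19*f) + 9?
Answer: 126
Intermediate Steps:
J(f) = 9 + f² - 19*f
201 + J(7) = 201 + (9 + 7² - 19*7) = 201 + (9 + 49 - 133) = 201 - 75 = 126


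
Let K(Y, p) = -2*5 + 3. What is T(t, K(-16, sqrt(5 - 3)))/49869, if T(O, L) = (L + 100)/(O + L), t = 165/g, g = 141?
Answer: -1457/4554702 ≈ -0.00031989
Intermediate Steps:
t = 55/47 (t = 165/141 = 165*(1/141) = 55/47 ≈ 1.1702)
K(Y, p) = -7 (K(Y, p) = -10 + 3 = -7)
T(O, L) = (100 + L)/(L + O)
T(t, K(-16, sqrt(5 - 3)))/49869 = ((100 - 7)/(-7 + 55/47))/49869 = (93/(-274/47))*(1/49869) = -47/274*93*(1/49869) = -4371/274*1/49869 = -1457/4554702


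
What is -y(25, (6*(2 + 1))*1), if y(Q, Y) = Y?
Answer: -18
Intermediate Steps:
-y(25, (6*(2 + 1))*1) = -6*(2 + 1) = -6*3 = -18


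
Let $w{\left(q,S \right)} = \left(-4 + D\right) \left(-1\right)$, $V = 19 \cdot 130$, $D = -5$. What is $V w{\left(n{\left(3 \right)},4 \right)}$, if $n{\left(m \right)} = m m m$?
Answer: $22230$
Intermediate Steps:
$n{\left(m \right)} = m^{3}$ ($n{\left(m \right)} = m^{2} m = m^{3}$)
$V = 2470$
$w{\left(q,S \right)} = 9$ ($w{\left(q,S \right)} = \left(-4 - 5\right) \left(-1\right) = \left(-9\right) \left(-1\right) = 9$)
$V w{\left(n{\left(3 \right)},4 \right)} = 2470 \cdot 9 = 22230$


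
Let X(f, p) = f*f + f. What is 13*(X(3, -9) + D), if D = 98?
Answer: 1430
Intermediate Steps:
X(f, p) = f + f² (X(f, p) = f² + f = f + f²)
13*(X(3, -9) + D) = 13*(3*(1 + 3) + 98) = 13*(3*4 + 98) = 13*(12 + 98) = 13*110 = 1430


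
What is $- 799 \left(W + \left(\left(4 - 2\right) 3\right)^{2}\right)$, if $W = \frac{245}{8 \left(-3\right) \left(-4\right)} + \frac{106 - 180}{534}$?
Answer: $- \frac{262235795}{8544} \approx -30692.0$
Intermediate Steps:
$W = \frac{20621}{8544}$ ($W = \frac{245}{\left(-24\right) \left(-4\right)} + \left(106 - 180\right) \frac{1}{534} = \frac{245}{96} - \frac{37}{267} = \frac{20621}{8544} \approx 2.4135$)
$- 799 \left(W + \left(\left(4 - 2\right) 3\right)^{2}\right) = - 799 \left(\frac{20621}{8544} + \left(\left(4 - 2\right) 3\right)^{2}\right) = - 799 \left(\frac{20621}{8544} + \left(2 \cdot 3\right)^{2}\right) = - 799 \left(\frac{20621}{8544} + 6^{2}\right) = - 799 \left(\frac{20621}{8544} + 36\right) = \left(-799\right) \frac{328205}{8544} = - \frac{262235795}{8544}$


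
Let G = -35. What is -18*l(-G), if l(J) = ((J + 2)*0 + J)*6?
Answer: -3780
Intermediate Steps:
l(J) = 6*J (l(J) = ((2 + J)*0 + J)*6 = (0 + J)*6 = J*6 = 6*J)
-18*l(-G) = -108*(-1*(-35)) = -108*35 = -18*210 = -3780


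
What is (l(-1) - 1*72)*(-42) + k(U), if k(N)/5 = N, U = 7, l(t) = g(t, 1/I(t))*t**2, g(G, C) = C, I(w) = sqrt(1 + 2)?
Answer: 3059 - 14*sqrt(3) ≈ 3034.8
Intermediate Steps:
I(w) = sqrt(3)
l(t) = sqrt(3)*t**2/3 (l(t) = (1/sqrt(3))*t**2 = (1*(sqrt(3)/3))*t**2 = (sqrt(3)/3)*t**2 = sqrt(3)*t**2/3)
k(N) = 5*N
(l(-1) - 1*72)*(-42) + k(U) = ((1/3)*sqrt(3)*(-1)**2 - 1*72)*(-42) + 5*7 = ((1/3)*sqrt(3)*1 - 72)*(-42) + 35 = (sqrt(3)/3 - 72)*(-42) + 35 = (-72 + sqrt(3)/3)*(-42) + 35 = (3024 - 14*sqrt(3)) + 35 = 3059 - 14*sqrt(3)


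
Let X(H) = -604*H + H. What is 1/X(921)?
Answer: -1/555363 ≈ -1.8006e-6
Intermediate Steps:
X(H) = -603*H
1/X(921) = 1/(-603*921) = 1/(-555363) = -1/555363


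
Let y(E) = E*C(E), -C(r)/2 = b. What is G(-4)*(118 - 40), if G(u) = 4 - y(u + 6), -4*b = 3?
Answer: 78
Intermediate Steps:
b = -3/4 (b = -1/4*3 = -3/4 ≈ -0.75000)
C(r) = 3/2 (C(r) = -2*(-3/4) = 3/2)
y(E) = 3*E/2 (y(E) = E*(3/2) = 3*E/2)
G(u) = -5 - 3*u/2 (G(u) = 4 - 3*(u + 6)/2 = 4 - 3*(6 + u)/2 = 4 - (9 + 3*u/2) = 4 + (-9 - 3*u/2) = -5 - 3*u/2)
G(-4)*(118 - 40) = (-5 - 3/2*(-4))*(118 - 40) = (-5 + 6)*78 = 1*78 = 78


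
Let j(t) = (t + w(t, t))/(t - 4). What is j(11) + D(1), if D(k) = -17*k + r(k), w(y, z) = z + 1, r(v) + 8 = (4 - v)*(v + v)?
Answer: -110/7 ≈ -15.714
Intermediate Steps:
r(v) = -8 + 2*v*(4 - v) (r(v) = -8 + (4 - v)*(v + v) = -8 + (4 - v)*(2*v) = -8 + 2*v*(4 - v))
w(y, z) = 1 + z
j(t) = (1 + 2*t)/(-4 + t) (j(t) = (t + (1 + t))/(t - 4) = (1 + 2*t)/(-4 + t))
D(k) = -8 - 9*k - 2*k² (D(k) = -17*k + (-8 - 2*k² + 8*k) = -8 - 9*k - 2*k²)
j(11) + D(1) = (1 + 2*11)/(-4 + 11) + (-8 - 9*1 - 2*1²) = (1 + 22)/7 + (-8 - 9 - 2*1) = (⅐)*23 + (-8 - 9 - 2) = 23/7 - 19 = -110/7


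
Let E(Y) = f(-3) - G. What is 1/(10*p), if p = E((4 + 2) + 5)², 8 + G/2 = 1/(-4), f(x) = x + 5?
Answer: 2/6845 ≈ 0.00029218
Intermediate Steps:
f(x) = 5 + x
G = -33/2 (G = -16 + 2/(-4) = -16 + 2*(-¼) = -16 - ½ = -33/2 ≈ -16.500)
E(Y) = 37/2 (E(Y) = (5 - 3) - 1*(-33/2) = 2 + 33/2 = 37/2)
p = 1369/4 (p = (37/2)² = 1369/4 ≈ 342.25)
1/(10*p) = 1/(10*(1369/4)) = 1/(6845/2) = 2/6845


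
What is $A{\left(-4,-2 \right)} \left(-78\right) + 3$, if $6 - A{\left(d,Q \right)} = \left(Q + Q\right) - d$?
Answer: $-465$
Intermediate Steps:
$A{\left(d,Q \right)} = 6 + d - 2 Q$ ($A{\left(d,Q \right)} = 6 - \left(\left(Q + Q\right) - d\right) = 6 - \left(2 Q - d\right) = 6 - \left(- d + 2 Q\right) = 6 + d - 2 Q$)
$A{\left(-4,-2 \right)} \left(-78\right) + 3 = \left(6 - 4 - -4\right) \left(-78\right) + 3 = \left(6 - 4 + 4\right) \left(-78\right) + 3 = 6 \left(-78\right) + 3 = -468 + 3 = -465$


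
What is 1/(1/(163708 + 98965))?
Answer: 262673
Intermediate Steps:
1/(1/(163708 + 98965)) = 1/(1/262673) = 262673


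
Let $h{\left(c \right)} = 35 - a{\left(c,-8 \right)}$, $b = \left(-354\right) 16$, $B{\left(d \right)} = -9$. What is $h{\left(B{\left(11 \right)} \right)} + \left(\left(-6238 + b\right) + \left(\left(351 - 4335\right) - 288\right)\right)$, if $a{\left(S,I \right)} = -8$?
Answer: $-16131$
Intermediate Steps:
$b = -5664$
$h{\left(c \right)} = 43$ ($h{\left(c \right)} = 35 - -8 = 35 + 8 = 43$)
$h{\left(B{\left(11 \right)} \right)} + \left(\left(-6238 + b\right) + \left(\left(351 - 4335\right) - 288\right)\right) = 43 + \left(\left(-6238 - 5664\right) + \left(\left(351 - 4335\right) - 288\right)\right) = 43 - 16174 = -16131$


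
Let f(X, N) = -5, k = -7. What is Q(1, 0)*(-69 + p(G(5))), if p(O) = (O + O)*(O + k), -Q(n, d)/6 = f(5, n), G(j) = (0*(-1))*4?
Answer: -2070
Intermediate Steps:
G(j) = 0 (G(j) = 0*4 = 0)
Q(n, d) = 30 (Q(n, d) = -6*(-5) = 30)
p(O) = 2*O*(-7 + O) (p(O) = (O + O)*(O - 7) = (2*O)*(-7 + O) = 2*O*(-7 + O))
Q(1, 0)*(-69 + p(G(5))) = 30*(-69 + 2*0*(-7 + 0)) = 30*(-69 + 2*0*(-7)) = 30*(-69 + 0) = 30*(-69) = -2070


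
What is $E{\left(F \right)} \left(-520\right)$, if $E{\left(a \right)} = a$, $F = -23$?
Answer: $11960$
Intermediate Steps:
$E{\left(F \right)} \left(-520\right) = \left(-23\right) \left(-520\right) = 11960$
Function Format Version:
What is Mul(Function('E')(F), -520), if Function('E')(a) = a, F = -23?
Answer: 11960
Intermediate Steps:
Mul(Function('E')(F), -520) = Mul(-23, -520) = 11960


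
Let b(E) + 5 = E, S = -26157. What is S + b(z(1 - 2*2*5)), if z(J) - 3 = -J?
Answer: -26140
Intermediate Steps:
z(J) = 3 - J
b(E) = -5 + E
S + b(z(1 - 2*2*5)) = -26157 + (-5 + (3 - (1 - 2*2*5))) = -26157 + (-5 + (3 - (1 - 4*5))) = -26157 + (-5 + (3 - (1 - 20))) = -26157 + (-5 + (3 - 1*(-19))) = -26157 + (-5 + (3 + 19)) = -26157 + (-5 + 22) = -26157 + 17 = -26140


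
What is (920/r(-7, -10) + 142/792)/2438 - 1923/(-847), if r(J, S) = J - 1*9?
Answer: 167030041/74339496 ≈ 2.2469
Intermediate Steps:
r(J, S) = -9 + J (r(J, S) = J - 9 = -9 + J)
(920/r(-7, -10) + 142/792)/2438 - 1923/(-847) = (920/(-9 - 7) + 142/792)/2438 - 1923/(-847) = (920/(-16) + 142*(1/792))*(1/2438) - 1923*(-1/847) = (920*(-1/16) + 71/396)*(1/2438) + 1923/847 = (-115/2 + 71/396)*(1/2438) + 1923/847 = -22699/396*1/2438 + 1923/847 = -22699/965448 + 1923/847 = 167030041/74339496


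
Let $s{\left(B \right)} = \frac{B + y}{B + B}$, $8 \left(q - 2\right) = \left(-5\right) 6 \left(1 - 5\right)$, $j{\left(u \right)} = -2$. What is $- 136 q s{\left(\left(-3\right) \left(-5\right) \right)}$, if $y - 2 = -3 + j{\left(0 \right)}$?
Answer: $- \frac{4624}{5} \approx -924.8$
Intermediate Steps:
$q = 17$ ($q = 2 + \frac{\left(-5\right) 6 \left(1 - 5\right)}{8} = 2 + \frac{\left(-30\right) \left(1 - 5\right)}{8} = 2 + \frac{\left(-30\right) \left(-4\right)}{8} = 2 + \frac{1}{8} \cdot 120 = 2 + 15 = 17$)
$y = -3$ ($y = 2 - 5 = -3$)
$s{\left(B \right)} = \frac{-3 + B}{2 B}$ ($s{\left(B \right)} = \frac{B - 3}{B + B} = \frac{-3 + B}{2 B}$)
$- 136 q s{\left(\left(-3\right) \left(-5\right) \right)} = \left(-136\right) 17 \frac{-3 - -15}{2 \left(\left(-3\right) \left(-5\right)\right)} = - 2312 \frac{-3 + 15}{2 \cdot 15} = - 2312 \cdot \frac{1}{2} \cdot \frac{1}{15} \cdot 12 = \left(-2312\right) \frac{2}{5} = - \frac{4624}{5}$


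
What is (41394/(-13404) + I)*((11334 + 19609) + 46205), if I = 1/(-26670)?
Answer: -1182926767956/4965065 ≈ -2.3825e+5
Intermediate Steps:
I = -1/26670 ≈ -3.7495e-5
(41394/(-13404) + I)*((11334 + 19609) + 46205) = (41394/(-13404) - 1/26670)*((11334 + 19609) + 46205) = (41394*(-1/13404) - 1/26670)*(30943 + 46205) = (-6899/2234 - 1/26670)*77148 = -45999641/14895195*77148 = -1182926767956/4965065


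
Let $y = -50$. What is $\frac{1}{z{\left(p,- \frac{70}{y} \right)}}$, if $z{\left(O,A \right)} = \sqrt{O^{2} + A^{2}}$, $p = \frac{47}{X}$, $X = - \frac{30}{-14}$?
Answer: $\frac{15 \sqrt{2218}}{15526} \approx 0.0455$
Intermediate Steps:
$X = \frac{15}{7}$ ($X = \left(-30\right) \left(- \frac{1}{14}\right) = \frac{15}{7} \approx 2.1429$)
$p = \frac{329}{15}$ ($p = \frac{47}{\frac{15}{7}} = 47 \cdot \frac{7}{15} = \frac{329}{15} \approx 21.933$)
$z{\left(O,A \right)} = \sqrt{A^{2} + O^{2}}$
$\frac{1}{z{\left(p,- \frac{70}{y} \right)}} = \frac{1}{\sqrt{\left(- \frac{70}{-50}\right)^{2} + \left(\frac{329}{15}\right)^{2}}} = \frac{1}{\sqrt{\left(\left(-70\right) \left(- \frac{1}{50}\right)\right)^{2} + \frac{108241}{225}}} = \frac{1}{\sqrt{\left(\frac{7}{5}\right)^{2} + \frac{108241}{225}}} = \frac{1}{\sqrt{\frac{49}{25} + \frac{108241}{225}}} = \frac{1}{\sqrt{\frac{108682}{225}}} = \frac{1}{\frac{7}{15} \sqrt{2218}} = \frac{15 \sqrt{2218}}{15526}$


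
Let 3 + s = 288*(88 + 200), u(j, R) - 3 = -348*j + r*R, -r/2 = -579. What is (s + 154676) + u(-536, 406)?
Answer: 894296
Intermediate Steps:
r = 1158 (r = -2*(-579) = 1158)
u(j, R) = 3 - 348*j + 1158*R (u(j, R) = 3 + (-348*j + 1158*R) = 3 - 348*j + 1158*R)
s = 82941 (s = -3 + 288*(88 + 200) = -3 + 288*288 = -3 + 82944 = 82941)
(s + 154676) + u(-536, 406) = (82941 + 154676) + (3 - 348*(-536) + 1158*406) = 237617 + (3 + 186528 + 470148) = 237617 + 656679 = 894296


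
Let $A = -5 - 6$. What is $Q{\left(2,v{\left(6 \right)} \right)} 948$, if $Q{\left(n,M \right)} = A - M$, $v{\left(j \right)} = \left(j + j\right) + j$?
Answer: $-27492$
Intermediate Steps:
$A = -11$ ($A = -5 - 6 = -11$)
$v{\left(j \right)} = 3 j$ ($v{\left(j \right)} = 2 j + j = 3 j$)
$Q{\left(n,M \right)} = -11 - M$
$Q{\left(2,v{\left(6 \right)} \right)} 948 = \left(-11 - 3 \cdot 6\right) 948 = \left(-11 - 18\right) 948 = \left(-29\right) 948 = -27492$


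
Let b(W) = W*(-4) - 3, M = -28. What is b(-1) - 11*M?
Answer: 309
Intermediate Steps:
b(W) = -3 - 4*W (b(W) = -4*W - 3 = -3 - 4*W)
b(-1) - 11*M = (-3 - 4*(-1)) - 11*(-28) = (-3 + 4) + 308 = 1 + 308 = 309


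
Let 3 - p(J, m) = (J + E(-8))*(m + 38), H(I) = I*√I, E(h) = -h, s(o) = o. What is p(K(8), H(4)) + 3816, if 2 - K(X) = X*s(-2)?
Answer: 2623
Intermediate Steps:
H(I) = I^(3/2)
K(X) = 2 + 2*X (K(X) = 2 - X*(-2) = 2 - (-2)*X = 2 + 2*X)
p(J, m) = 3 - (8 + J)*(38 + m) (p(J, m) = 3 - (J - 1*(-8))*(m + 38) = 3 - (J + 8)*(38 + m) = 3 - (8 + J)*(38 + m))
p(K(8), H(4)) + 3816 = (-301 - 38*(2 + 2*8) - 8*4^(3/2) - (2 + 2*8)*4^(3/2)) + 3816 = (-301 - 38*(2 + 16) - 8*8 - 1*(2 + 16)*8) + 3816 = (-301 - 38*18 - 64 - 1*18*8) + 3816 = (-301 - 684 - 64 - 144) + 3816 = -1193 + 3816 = 2623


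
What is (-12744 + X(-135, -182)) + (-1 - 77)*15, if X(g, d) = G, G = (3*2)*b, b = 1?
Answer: -13908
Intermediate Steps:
G = 6 (G = (3*2)*1 = 6*1 = 6)
X(g, d) = 6
(-12744 + X(-135, -182)) + (-1 - 77)*15 = (-12744 + 6) + (-1 - 77)*15 = -12738 - 78*15 = -12738 - 1170 = -13908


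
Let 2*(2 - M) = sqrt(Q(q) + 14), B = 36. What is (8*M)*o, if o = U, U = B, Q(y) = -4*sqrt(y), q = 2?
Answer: 576 - 144*sqrt(14 - 4*sqrt(2)) ≈ 160.06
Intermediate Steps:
M = 2 - sqrt(14 - 4*sqrt(2))/2 (M = 2 - sqrt(-4*sqrt(2) + 14)/2 = 2 - sqrt(14 - 4*sqrt(2))/2 ≈ 0.55577)
U = 36
o = 36
(8*M)*o = (8*(2 - sqrt(14 - 4*sqrt(2))/2))*36 = (16 - 4*sqrt(14 - 4*sqrt(2)))*36 = 576 - 144*sqrt(14 - 4*sqrt(2))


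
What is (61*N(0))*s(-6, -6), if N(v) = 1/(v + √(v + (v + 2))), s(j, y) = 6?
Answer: 183*√2 ≈ 258.80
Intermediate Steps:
N(v) = 1/(v + √(2 + 2*v)) (N(v) = 1/(v + √(v + (2 + v))) = 1/(v + √(2 + 2*v)))
(61*N(0))*s(-6, -6) = (61/(0 + √2*√(1 + 0)))*6 = (61/(0 + √2*√1))*6 = (61/(0 + √2*1))*6 = (61/(0 + √2))*6 = (61/(√2))*6 = (61*(√2/2))*6 = (61*√2/2)*6 = 183*√2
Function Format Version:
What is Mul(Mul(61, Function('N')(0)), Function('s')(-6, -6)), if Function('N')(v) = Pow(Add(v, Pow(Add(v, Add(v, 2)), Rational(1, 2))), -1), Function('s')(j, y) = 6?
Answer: Mul(183, Pow(2, Rational(1, 2))) ≈ 258.80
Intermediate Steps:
Function('N')(v) = Pow(Add(v, Pow(Add(2, Mul(2, v)), Rational(1, 2))), -1) (Function('N')(v) = Pow(Add(v, Pow(Add(v, Add(2, v)), Rational(1, 2))), -1) = Pow(Add(v, Pow(Add(2, Mul(2, v)), Rational(1, 2))), -1))
Mul(Mul(61, Function('N')(0)), Function('s')(-6, -6)) = Mul(Mul(61, Pow(Add(0, Mul(Pow(2, Rational(1, 2)), Pow(Add(1, 0), Rational(1, 2)))), -1)), 6) = Mul(Mul(61, Pow(Add(0, Mul(Pow(2, Rational(1, 2)), Pow(1, Rational(1, 2)))), -1)), 6) = Mul(Mul(61, Pow(Add(0, Mul(Pow(2, Rational(1, 2)), 1)), -1)), 6) = Mul(Mul(61, Pow(Add(0, Pow(2, Rational(1, 2))), -1)), 6) = Mul(Mul(61, Pow(Pow(2, Rational(1, 2)), -1)), 6) = Mul(Mul(61, Mul(Rational(1, 2), Pow(2, Rational(1, 2)))), 6) = Mul(Mul(Rational(61, 2), Pow(2, Rational(1, 2))), 6) = Mul(183, Pow(2, Rational(1, 2)))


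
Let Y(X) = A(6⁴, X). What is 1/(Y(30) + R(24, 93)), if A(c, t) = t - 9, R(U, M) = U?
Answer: 1/45 ≈ 0.022222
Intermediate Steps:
A(c, t) = -9 + t
Y(X) = -9 + X
1/(Y(30) + R(24, 93)) = 1/((-9 + 30) + 24) = 1/(21 + 24) = 1/45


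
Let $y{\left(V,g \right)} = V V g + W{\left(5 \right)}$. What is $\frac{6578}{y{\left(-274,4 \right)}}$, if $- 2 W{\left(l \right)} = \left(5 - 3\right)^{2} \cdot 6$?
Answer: $\frac{3289}{150146} \approx 0.021905$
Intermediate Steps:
$W{\left(l \right)} = -12$ ($W{\left(l \right)} = - \frac{\left(5 - 3\right)^{2} \cdot 6}{2} = - \frac{2^{2} \cdot 6}{2} = - \frac{4 \cdot 6}{2} = \left(- \frac{1}{2}\right) 24 = -12$)
$y{\left(V,g \right)} = -12 + g V^{2}$ ($y{\left(V,g \right)} = V V g - 12 = V^{2} g - 12 = g V^{2} - 12 = -12 + g V^{2}$)
$\frac{6578}{y{\left(-274,4 \right)}} = \frac{6578}{-12 + 4 \left(-274\right)^{2}} = \frac{6578}{-12 + 4 \cdot 75076} = \frac{6578}{-12 + 300304} = \frac{6578}{300292} = 6578 \cdot \frac{1}{300292} = \frac{3289}{150146}$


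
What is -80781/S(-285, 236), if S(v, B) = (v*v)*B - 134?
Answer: -80781/19168966 ≈ -0.0042142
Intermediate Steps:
S(v, B) = -134 + B*v² (S(v, B) = v²*B - 134 = B*v² - 134 = -134 + B*v²)
-80781/S(-285, 236) = -80781/(-134 + 236*(-285)²) = -80781/(-134 + 236*81225) = -80781/(-134 + 19169100) = -80781/19168966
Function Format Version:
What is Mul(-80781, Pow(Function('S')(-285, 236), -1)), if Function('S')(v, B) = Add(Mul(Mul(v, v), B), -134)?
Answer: Rational(-80781, 19168966) ≈ -0.0042142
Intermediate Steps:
Function('S')(v, B) = Add(-134, Mul(B, Pow(v, 2))) (Function('S')(v, B) = Add(Mul(Pow(v, 2), B), -134) = Add(Mul(B, Pow(v, 2)), -134) = Add(-134, Mul(B, Pow(v, 2))))
Mul(-80781, Pow(Function('S')(-285, 236), -1)) = Mul(-80781, Pow(Add(-134, Mul(236, Pow(-285, 2))), -1)) = Mul(-80781, Pow(Add(-134, Mul(236, 81225)), -1)) = Mul(-80781, Pow(Add(-134, 19169100), -1)) = Mul(-80781, Pow(19168966, -1)) = Mul(-80781, Rational(1, 19168966)) = Rational(-80781, 19168966)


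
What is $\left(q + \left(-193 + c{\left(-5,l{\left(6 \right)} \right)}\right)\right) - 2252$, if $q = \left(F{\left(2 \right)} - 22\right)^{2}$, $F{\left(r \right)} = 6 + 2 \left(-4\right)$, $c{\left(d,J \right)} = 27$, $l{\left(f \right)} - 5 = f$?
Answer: $-1842$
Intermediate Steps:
$l{\left(f \right)} = 5 + f$
$F{\left(r \right)} = -2$ ($F{\left(r \right)} = 6 - 8 = -2$)
$q = 576$ ($q = \left(-2 - 22\right)^{2} = \left(-24\right)^{2} = 576$)
$\left(q + \left(-193 + c{\left(-5,l{\left(6 \right)} \right)}\right)\right) - 2252 = \left(576 + \left(-193 + 27\right)\right) - 2252 = \left(576 - 166\right) - 2252 = 410 - 2252 = -1842$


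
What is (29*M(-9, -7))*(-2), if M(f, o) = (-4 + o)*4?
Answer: 2552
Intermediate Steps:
M(f, o) = -16 + 4*o
(29*M(-9, -7))*(-2) = (29*(-16 + 4*(-7)))*(-2) = (29*(-16 - 28))*(-2) = (29*(-44))*(-2) = -1276*(-2) = 2552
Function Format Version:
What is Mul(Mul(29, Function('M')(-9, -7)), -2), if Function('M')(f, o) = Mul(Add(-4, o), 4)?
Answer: 2552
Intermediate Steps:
Function('M')(f, o) = Add(-16, Mul(4, o))
Mul(Mul(29, Function('M')(-9, -7)), -2) = Mul(Mul(29, Add(-16, Mul(4, -7))), -2) = Mul(Mul(29, Add(-16, -28)), -2) = Mul(Mul(29, -44), -2) = Mul(-1276, -2) = 2552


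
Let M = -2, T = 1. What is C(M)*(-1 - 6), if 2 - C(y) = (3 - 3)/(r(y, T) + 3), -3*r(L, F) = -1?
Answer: -14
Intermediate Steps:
r(L, F) = ⅓ (r(L, F) = -⅓*(-1) = ⅓)
C(y) = 2 (C(y) = 2 - (3 - 3)/(⅓ + 3) = 2 - 0/10/3 = 2 - 0*3/10 = 2 - 1*0 = 2 + 0 = 2)
C(M)*(-1 - 6) = 2*(-1 - 6) = 2*(-7) = -14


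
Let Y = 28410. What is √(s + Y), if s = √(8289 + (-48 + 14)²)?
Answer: √(28410 + √9445) ≈ 168.84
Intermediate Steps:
s = √9445 (s = √(8289 + (-34)²) = √(8289 + 1156) = √9445 ≈ 97.185)
√(s + Y) = √(√9445 + 28410) = √(28410 + √9445)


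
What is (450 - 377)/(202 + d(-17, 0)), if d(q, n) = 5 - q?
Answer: 73/224 ≈ 0.32589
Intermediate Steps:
(450 - 377)/(202 + d(-17, 0)) = (450 - 377)/(202 + (5 - 1*(-17))) = 73/(202 + (5 + 17)) = 73/(202 + 22) = 73/224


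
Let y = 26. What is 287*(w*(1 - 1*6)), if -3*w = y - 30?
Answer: -5740/3 ≈ -1913.3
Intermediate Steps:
w = 4/3 (w = -(26 - 30)/3 = -1/3*(-4) = 4/3 ≈ 1.3333)
287*(w*(1 - 1*6)) = 287*(4*(1 - 1*6)/3) = 287*(4*(1 - 6)/3) = 287*((4/3)*(-5)) = 287*(-20/3) = -5740/3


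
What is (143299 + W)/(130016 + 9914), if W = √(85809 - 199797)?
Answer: 143299/139930 + I*√28497/69965 ≈ 1.0241 + 0.0024128*I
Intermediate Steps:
W = 2*I*√28497 (W = √(-113988) = 2*I*√28497 ≈ 337.62*I)
(143299 + W)/(130016 + 9914) = (143299 + 2*I*√28497)/(130016 + 9914) = (143299 + 2*I*√28497)/139930 = (143299 + 2*I*√28497)*(1/139930) = 143299/139930 + I*√28497/69965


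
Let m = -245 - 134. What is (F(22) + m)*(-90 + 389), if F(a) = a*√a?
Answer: -113321 + 6578*√22 ≈ -82468.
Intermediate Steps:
F(a) = a^(3/2)
m = -379
(F(22) + m)*(-90 + 389) = (22^(3/2) - 379)*(-90 + 389) = (22*√22 - 379)*299 = (-379 + 22*√22)*299 = -113321 + 6578*√22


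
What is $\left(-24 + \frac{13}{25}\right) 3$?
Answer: $- \frac{1761}{25} \approx -70.44$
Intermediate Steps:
$\left(-24 + \frac{13}{25}\right) 3 = \left(- \frac{587}{25}\right) 3 = - \frac{1761}{25}$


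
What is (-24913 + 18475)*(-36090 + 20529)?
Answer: 100181718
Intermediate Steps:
(-24913 + 18475)*(-36090 + 20529) = -6438*(-15561) = 100181718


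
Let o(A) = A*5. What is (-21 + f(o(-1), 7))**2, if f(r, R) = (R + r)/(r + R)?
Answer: 400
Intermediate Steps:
o(A) = 5*A
f(r, R) = 1 (f(r, R) = (R + r)/(R + r) = 1)
(-21 + f(o(-1), 7))**2 = (-21 + 1)**2 = (-20)**2 = 400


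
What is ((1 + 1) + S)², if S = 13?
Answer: 225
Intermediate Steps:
((1 + 1) + S)² = ((1 + 1) + 13)² = (2 + 13)² = 15² = 225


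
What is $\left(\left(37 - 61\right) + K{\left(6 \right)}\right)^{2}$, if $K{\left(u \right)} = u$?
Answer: $324$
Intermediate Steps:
$\left(\left(37 - 61\right) + K{\left(6 \right)}\right)^{2} = \left(\left(37 - 61\right) + 6\right)^{2} = \left(-24 + 6\right)^{2} = \left(-18\right)^{2} = 324$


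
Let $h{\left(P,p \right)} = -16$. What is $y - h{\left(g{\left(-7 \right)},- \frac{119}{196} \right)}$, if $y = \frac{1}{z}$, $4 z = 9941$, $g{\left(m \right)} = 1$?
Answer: $\frac{159060}{9941} \approx 16.0$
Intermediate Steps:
$z = \frac{9941}{4}$ ($z = \frac{1}{4} \cdot 9941 = \frac{9941}{4} \approx 2485.3$)
$y = \frac{4}{9941}$ ($y = \frac{1}{\frac{9941}{4}} = \frac{4}{9941} \approx 0.00040237$)
$y - h{\left(g{\left(-7 \right)},- \frac{119}{196} \right)} = \frac{4}{9941} - -16 = \frac{4}{9941} + 16 = \frac{159060}{9941}$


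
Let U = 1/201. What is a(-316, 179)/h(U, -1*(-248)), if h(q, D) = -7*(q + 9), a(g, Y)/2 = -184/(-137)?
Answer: -36984/867895 ≈ -0.042613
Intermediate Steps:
U = 1/201 ≈ 0.0049751
a(g, Y) = 368/137 (a(g, Y) = 2*(-184/(-137)) = 2*(-184*(-1/137)) = 2*(184/137) = 368/137)
h(q, D) = -63 - 7*q (h(q, D) = -7*(9 + q) = -63 - 7*q)
a(-316, 179)/h(U, -1*(-248)) = 368/(137*(-63 - 7*1/201)) = 368/(137*(-63 - 7/201)) = 368/(137*(-12670/201)) = (368/137)*(-201/12670) = -36984/867895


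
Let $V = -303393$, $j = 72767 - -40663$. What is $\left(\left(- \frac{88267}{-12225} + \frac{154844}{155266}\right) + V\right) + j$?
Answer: $- \frac{180279136487314}{949063425} \approx -1.8995 \cdot 10^{5}$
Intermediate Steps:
$j = 113430$ ($j = 72767 + 40663 = 113430$)
$\left(\left(- \frac{88267}{-12225} + \frac{154844}{155266}\right) + V\right) + j = \left(\left(- \frac{88267}{-12225} + \frac{154844}{155266}\right) - 303393\right) + 113430 = \left(\left(\left(-88267\right) \left(- \frac{1}{12225}\right) + 154844 \cdot \frac{1}{155266}\right) - 303393\right) + 113430 = \left(\left(\frac{88267}{12225} + \frac{77422}{77633}\right) - 303393\right) + 113430 = \left(\frac{7798915961}{949063425} - 303393\right) + 113430 = - \frac{287931400785064}{949063425} + 113430 = - \frac{180279136487314}{949063425}$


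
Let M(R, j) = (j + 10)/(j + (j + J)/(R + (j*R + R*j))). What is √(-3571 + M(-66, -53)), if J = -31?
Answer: I*√273155182174/8747 ≈ 59.751*I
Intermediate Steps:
M(R, j) = (10 + j)/(j + (-31 + j)/(R + 2*R*j)) (M(R, j) = (j + 10)/(j + (j - 31)/(R + (j*R + R*j))) = (10 + j)/(j + (-31 + j)/(R + (R*j + R*j))) = (10 + j)/(j + (-31 + j)/(R + 2*R*j)))
√(-3571 + M(-66, -53)) = √(-3571 - 66*(10 + 2*(-53)² + 21*(-53))/(-31 - 53 - 66*(-53) + 2*(-66)*(-53)²)) = √(-3571 - 66*(10 + 2*2809 - 1113)/(-31 - 53 + 3498 + 2*(-66)*2809)) = √(-3571 - 66*(10 + 5618 - 1113)/(-31 - 53 + 3498 - 370788)) = √(-3571 - 66*4515/(-367374)) = √(-3571 - 66*(-1/367374)*4515) = √(-3571 + 7095/8747) = √(-31228442/8747) = I*√273155182174/8747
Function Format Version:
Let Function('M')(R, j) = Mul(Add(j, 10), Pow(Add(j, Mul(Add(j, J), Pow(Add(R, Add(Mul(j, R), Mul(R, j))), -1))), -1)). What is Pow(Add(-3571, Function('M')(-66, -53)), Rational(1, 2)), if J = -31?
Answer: Mul(Rational(1, 8747), I, Pow(273155182174, Rational(1, 2))) ≈ Mul(59.751, I)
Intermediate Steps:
Function('M')(R, j) = Mul(Pow(Add(j, Mul(Pow(Add(R, Mul(2, R, j)), -1), Add(-31, j))), -1), Add(10, j)) (Function('M')(R, j) = Mul(Add(j, 10), Pow(Add(j, Mul(Add(j, -31), Pow(Add(R, Add(Mul(j, R), Mul(R, j))), -1))), -1)) = Mul(Add(10, j), Pow(Add(j, Mul(Add(-31, j), Pow(Add(R, Add(Mul(R, j), Mul(R, j))), -1))), -1)) = Mul(Add(10, j), Pow(Add(j, Mul(Add(-31, j), Pow(Add(R, Mul(2, R, j)), -1))), -1)) = Mul(Add(10, j), Pow(Add(j, Mul(Pow(Add(R, Mul(2, R, j)), -1), Add(-31, j))), -1)) = Mul(Pow(Add(j, Mul(Pow(Add(R, Mul(2, R, j)), -1), Add(-31, j))), -1), Add(10, j)))
Pow(Add(-3571, Function('M')(-66, -53)), Rational(1, 2)) = Pow(Add(-3571, Mul(-66, Pow(Add(-31, -53, Mul(-66, -53), Mul(2, -66, Pow(-53, 2))), -1), Add(10, Mul(2, Pow(-53, 2)), Mul(21, -53)))), Rational(1, 2)) = Pow(Add(-3571, Mul(-66, Pow(Add(-31, -53, 3498, Mul(2, -66, 2809)), -1), Add(10, Mul(2, 2809), -1113))), Rational(1, 2)) = Pow(Add(-3571, Mul(-66, Pow(Add(-31, -53, 3498, -370788), -1), Add(10, 5618, -1113))), Rational(1, 2)) = Pow(Add(-3571, Mul(-66, Pow(-367374, -1), 4515)), Rational(1, 2)) = Pow(Add(-3571, Mul(-66, Rational(-1, 367374), 4515)), Rational(1, 2)) = Pow(Add(-3571, Rational(7095, 8747)), Rational(1, 2)) = Pow(Rational(-31228442, 8747), Rational(1, 2)) = Mul(Rational(1, 8747), I, Pow(273155182174, Rational(1, 2)))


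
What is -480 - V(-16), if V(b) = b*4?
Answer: -416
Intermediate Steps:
V(b) = 4*b
-480 - V(-16) = -480 - 4*(-16) = -480 - 1*(-64) = -480 + 64 = -416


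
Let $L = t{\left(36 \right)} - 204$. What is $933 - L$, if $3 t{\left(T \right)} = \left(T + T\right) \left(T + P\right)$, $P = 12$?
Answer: $-15$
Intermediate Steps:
$t{\left(T \right)} = \frac{2 T \left(12 + T\right)}{3}$ ($t{\left(T \right)} = \frac{\left(T + T\right) \left(T + 12\right)}{3} = \frac{2 T \left(12 + T\right)}{3}$)
$L = 948$ ($L = \frac{2}{3} \cdot 36 \left(12 + 36\right) - 204 = \frac{2}{3} \cdot 36 \cdot 48 - 204 = 1152 - 204 = 948$)
$933 - L = 933 - 948 = -15$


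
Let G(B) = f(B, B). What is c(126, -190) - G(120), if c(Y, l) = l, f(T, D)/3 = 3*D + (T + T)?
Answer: -1990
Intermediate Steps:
f(T, D) = 6*T + 9*D (f(T, D) = 3*(3*D + (T + T)) = 3*(3*D + 2*T) = 3*(2*T + 3*D) = 6*T + 9*D)
G(B) = 15*B (G(B) = 6*B + 9*B = 15*B)
c(126, -190) - G(120) = -190 - 15*120 = -190 - 1*1800 = -190 - 1800 = -1990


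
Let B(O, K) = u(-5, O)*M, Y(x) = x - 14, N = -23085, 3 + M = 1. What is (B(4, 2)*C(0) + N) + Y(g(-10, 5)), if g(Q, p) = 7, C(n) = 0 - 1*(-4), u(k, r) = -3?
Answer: -23068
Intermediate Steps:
C(n) = 4 (C(n) = 0 + 4 = 4)
M = -2 (M = -3 + 1 = -2)
Y(x) = -14 + x
B(O, K) = 6 (B(O, K) = -3*(-2) = 6)
(B(4, 2)*C(0) + N) + Y(g(-10, 5)) = (6*4 - 23085) + (-14 + 7) = (24 - 23085) - 7 = -23061 - 7 = -23068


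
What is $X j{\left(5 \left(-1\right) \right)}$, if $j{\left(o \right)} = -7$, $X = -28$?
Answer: $196$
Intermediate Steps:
$X j{\left(5 \left(-1\right) \right)} = \left(-28\right) \left(-7\right) = 196$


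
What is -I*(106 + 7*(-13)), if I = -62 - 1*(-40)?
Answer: 330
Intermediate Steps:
I = -22 (I = -62 + 40 = -22)
-I*(106 + 7*(-13)) = -(-22)*(106 + 7*(-13)) = -(-22)*(106 - 91) = -(-22)*15 = -1*(-330) = 330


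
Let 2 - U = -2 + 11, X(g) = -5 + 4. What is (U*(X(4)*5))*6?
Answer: 210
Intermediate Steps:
X(g) = -1
U = -7 (U = 2 - (-2 + 11) = 2 - 1*9 = 2 - 9 = -7)
(U*(X(4)*5))*6 = -(-7)*5*6 = -7*(-5)*6 = 35*6 = 210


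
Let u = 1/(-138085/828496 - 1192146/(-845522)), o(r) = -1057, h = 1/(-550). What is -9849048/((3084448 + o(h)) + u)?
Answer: -4288936798980916104/1342715821390323949 ≈ -3.1942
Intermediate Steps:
h = -1/550 ≈ -0.0018182
u = 350255797456/435467143523 (u = 1/(-138085*1/828496 - 1192146*(-1/845522)) = 1/(-138085/828496 + 596073/422761) = 1/(435467143523/350255797456) = 350255797456/435467143523 ≈ 0.80432)
-9849048/((3084448 + o(h)) + u) = -9849048/((3084448 - 1057) + 350255797456/435467143523) = -9849048/(3083391 + 350255797456/435467143523) = -9849048/1342715821390323949/435467143523 = -9849048*435467143523/1342715821390323949 = -4288936798980916104/1342715821390323949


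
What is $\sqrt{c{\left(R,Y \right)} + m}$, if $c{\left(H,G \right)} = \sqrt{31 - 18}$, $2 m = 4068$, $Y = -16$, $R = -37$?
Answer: $\sqrt{2034 + \sqrt{13}} \approx 45.14$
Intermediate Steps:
$m = 2034$ ($m = \frac{1}{2} \cdot 4068 = 2034$)
$c{\left(H,G \right)} = \sqrt{13}$
$\sqrt{c{\left(R,Y \right)} + m} = \sqrt{\sqrt{13} + 2034} = \sqrt{2034 + \sqrt{13}}$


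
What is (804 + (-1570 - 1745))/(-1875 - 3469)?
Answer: 2511/5344 ≈ 0.46987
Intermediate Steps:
(804 + (-1570 - 1745))/(-1875 - 3469) = (804 - 3315)/(-5344) = -2511*(-1/5344) = 2511/5344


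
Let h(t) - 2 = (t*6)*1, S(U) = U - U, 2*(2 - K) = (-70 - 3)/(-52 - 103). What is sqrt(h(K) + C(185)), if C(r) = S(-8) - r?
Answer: 2*I*sqrt(1035555)/155 ≈ 13.131*I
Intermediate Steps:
K = 547/310 (K = 2 - (-70 - 3)/(2*(-52 - 103)) = 2 - (-73)/(2*(-155)) = 2 - (-73)*(-1)/(2*155) = 2 - 1/2*73/155 = 2 - 73/310 = 547/310 ≈ 1.7645)
S(U) = 0
h(t) = 2 + 6*t (h(t) = 2 + (t*6)*1 = 2 + (6*t)*1 = 2 + 6*t)
C(r) = -r (C(r) = 0 - r = -r)
sqrt(h(K) + C(185)) = sqrt((2 + 6*(547/310)) - 1*185) = sqrt((2 + 1641/155) - 185) = sqrt(1951/155 - 185) = sqrt(-26724/155) = 2*I*sqrt(1035555)/155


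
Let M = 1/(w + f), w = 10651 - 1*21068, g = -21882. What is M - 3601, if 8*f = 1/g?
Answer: -6566633804209/1823558353 ≈ -3601.0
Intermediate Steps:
f = -1/175056 (f = (⅛)/(-21882) = (⅛)*(-1/21882) = -1/175056 ≈ -5.7125e-6)
w = -10417 (w = 10651 - 21068 = -10417)
M = -175056/1823558353 (M = 1/(-10417 - 1/175056) = 1/(-1823558353/175056) = -175056/1823558353 ≈ -9.5997e-5)
M - 3601 = -175056/1823558353 - 3601 = -6566633804209/1823558353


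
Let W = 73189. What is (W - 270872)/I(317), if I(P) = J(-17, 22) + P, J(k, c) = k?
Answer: -197683/300 ≈ -658.94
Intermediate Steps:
I(P) = -17 + P
(W - 270872)/I(317) = (73189 - 270872)/(-17 + 317) = -197683/300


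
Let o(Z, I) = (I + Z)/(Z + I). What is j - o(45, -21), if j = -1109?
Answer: -1110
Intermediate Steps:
o(Z, I) = 1 (o(Z, I) = (I + Z)/(I + Z) = 1)
j - o(45, -21) = -1109 - 1*1 = -1109 - 1 = -1110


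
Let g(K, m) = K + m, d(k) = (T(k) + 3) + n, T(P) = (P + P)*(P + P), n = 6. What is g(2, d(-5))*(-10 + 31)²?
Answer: 48951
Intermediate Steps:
T(P) = 4*P² (T(P) = (2*P)*(2*P) = 4*P²)
d(k) = 9 + 4*k² (d(k) = (4*k² + 3) + 6 = (3 + 4*k²) + 6 = 9 + 4*k²)
g(2, d(-5))*(-10 + 31)² = (2 + (9 + 4*(-5)²))*(-10 + 31)² = (2 + (9 + 4*25))*21² = (2 + (9 + 100))*441 = (2 + 109)*441 = 111*441 = 48951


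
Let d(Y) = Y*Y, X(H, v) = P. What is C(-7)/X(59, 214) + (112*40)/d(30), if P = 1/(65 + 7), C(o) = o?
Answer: -22456/45 ≈ -499.02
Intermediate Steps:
P = 1/72 ≈ 0.013889
X(H, v) = 1/72
d(Y) = Y²
C(-7)/X(59, 214) + (112*40)/d(30) = -7/1/72 + (112*40)/(30²) = -7*72 + 4480/900 = -504 + 4480*(1/900) = -504 + 224/45 = -22456/45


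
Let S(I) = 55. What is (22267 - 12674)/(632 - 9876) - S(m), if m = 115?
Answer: -518013/9244 ≈ -56.038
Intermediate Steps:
(22267 - 12674)/(632 - 9876) - S(m) = (22267 - 12674)/(632 - 9876) - 1*55 = 9593/(-9244) - 55 = 9593*(-1/9244) - 55 = -9593/9244 - 55 = -518013/9244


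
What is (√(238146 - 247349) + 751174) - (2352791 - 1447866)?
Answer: -153751 + I*√9203 ≈ -1.5375e+5 + 95.932*I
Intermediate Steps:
(√(238146 - 247349) + 751174) - (2352791 - 1447866) = (√(-9203) + 751174) - 1*904925 = (I*√9203 + 751174) - 904925 = (751174 + I*√9203) - 904925 = -153751 + I*√9203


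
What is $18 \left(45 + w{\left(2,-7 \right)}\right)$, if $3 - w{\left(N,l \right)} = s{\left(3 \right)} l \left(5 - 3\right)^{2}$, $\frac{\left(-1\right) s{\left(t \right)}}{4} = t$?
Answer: $-5184$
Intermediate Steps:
$s{\left(t \right)} = - 4 t$
$w{\left(N,l \right)} = 3 + 48 l$ ($w{\left(N,l \right)} = 3 - \left(-4\right) 3 l \left(5 - 3\right)^{2} = 3 - - 12 l 2^{2} = 3 - - 12 l 4 = 3 - - 48 l = 3 + 48 l$)
$18 \left(45 + w{\left(2,-7 \right)}\right) = 18 \left(45 + \left(3 + 48 \left(-7\right)\right)\right) = 18 \left(45 + \left(3 - 336\right)\right) = 18 \left(45 - 333\right) = 18 \left(-288\right) = -5184$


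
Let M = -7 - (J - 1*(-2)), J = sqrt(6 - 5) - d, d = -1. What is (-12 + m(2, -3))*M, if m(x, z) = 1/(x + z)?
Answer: 143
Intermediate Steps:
J = 2 (J = sqrt(6 - 5) - 1*(-1) = sqrt(1) + 1 = 1 + 1 = 2)
M = -11 (M = -7 - (2 - 1*(-2)) = -7 - (2 + 2) = -7 - 1*4 = -7 - 4 = -11)
(-12 + m(2, -3))*M = (-12 + 1/(2 - 3))*(-11) = (-12 + 1/(-1))*(-11) = (-12 - 1)*(-11) = -13*(-11) = 143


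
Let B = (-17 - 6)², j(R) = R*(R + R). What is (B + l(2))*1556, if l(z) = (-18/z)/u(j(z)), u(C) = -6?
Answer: 825458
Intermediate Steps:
j(R) = 2*R² (j(R) = R*(2*R) = 2*R²)
l(z) = 3/z (l(z) = -18/z/(-6) = -18/z*(-⅙) = 3/z)
B = 529 (B = (-23)² = 529)
(B + l(2))*1556 = (529 + 3/2)*1556 = (1061/2)*1556 = 825458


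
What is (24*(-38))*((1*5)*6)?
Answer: -27360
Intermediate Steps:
(24*(-38))*((1*5)*6) = -4560*6 = -912*30 = -27360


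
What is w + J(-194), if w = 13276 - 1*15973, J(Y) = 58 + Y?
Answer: -2833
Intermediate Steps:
w = -2697 (w = 13276 - 15973 = -2697)
w + J(-194) = -2697 + (58 - 194) = -2697 - 136 = -2833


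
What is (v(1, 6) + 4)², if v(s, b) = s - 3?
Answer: 4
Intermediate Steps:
v(s, b) = -3 + s
(v(1, 6) + 4)² = ((-3 + 1) + 4)² = (-2 + 4)² = 2² = 4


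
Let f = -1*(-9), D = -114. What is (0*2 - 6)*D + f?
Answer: 693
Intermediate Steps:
f = 9
(0*2 - 6)*D + f = (0*2 - 6)*(-114) + 9 = (0 - 6)*(-114) + 9 = -6*(-114) + 9 = 684 + 9 = 693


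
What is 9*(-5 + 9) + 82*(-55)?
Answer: -4474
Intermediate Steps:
9*(-5 + 9) + 82*(-55) = 9*4 - 4510 = 36 - 4510 = -4474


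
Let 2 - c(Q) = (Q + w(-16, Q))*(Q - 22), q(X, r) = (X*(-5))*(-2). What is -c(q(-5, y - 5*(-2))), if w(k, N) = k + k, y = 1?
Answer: 5902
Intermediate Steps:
q(X, r) = 10*X (q(X, r) = -5*X*(-2) = 10*X)
w(k, N) = 2*k
c(Q) = 2 - (-32 + Q)*(-22 + Q) (c(Q) = 2 - (Q + 2*(-16))*(Q - 22) = 2 - (Q - 32)*(-22 + Q) = 2 - (-32 + Q)*(-22 + Q))
-c(q(-5, y - 5*(-2))) = -(-702 - (10*(-5))² + 54*(10*(-5))) = -(-702 - 1*(-50)² + 54*(-50)) = -(-702 - 1*2500 - 2700) = -(-702 - 2500 - 2700) = -1*(-5902) = 5902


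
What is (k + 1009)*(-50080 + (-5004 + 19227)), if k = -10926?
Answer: 355593869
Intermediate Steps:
(k + 1009)*(-50080 + (-5004 + 19227)) = (-10926 + 1009)*(-50080 + (-5004 + 19227)) = -9917*(-50080 + 14223) = -9917*(-35857) = 355593869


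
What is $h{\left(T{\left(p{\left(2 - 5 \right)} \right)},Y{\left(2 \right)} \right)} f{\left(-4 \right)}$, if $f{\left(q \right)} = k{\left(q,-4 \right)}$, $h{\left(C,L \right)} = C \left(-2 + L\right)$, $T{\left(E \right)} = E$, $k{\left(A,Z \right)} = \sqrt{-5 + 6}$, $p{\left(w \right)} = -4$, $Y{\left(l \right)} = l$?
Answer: $0$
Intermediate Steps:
$k{\left(A,Z \right)} = 1$ ($k{\left(A,Z \right)} = \sqrt{1} = 1$)
$f{\left(q \right)} = 1$
$h{\left(T{\left(p{\left(2 - 5 \right)} \right)},Y{\left(2 \right)} \right)} f{\left(-4 \right)} = - 4 \left(-2 + 2\right) 1 = \left(-4\right) 0 \cdot 1 = 0 \cdot 1 = 0$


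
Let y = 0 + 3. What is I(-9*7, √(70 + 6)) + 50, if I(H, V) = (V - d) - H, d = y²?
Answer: 104 + 2*√19 ≈ 112.72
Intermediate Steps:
y = 3
d = 9 (d = 3² = 9)
I(H, V) = -9 + V - H (I(H, V) = (V - 1*9) - H = (V - 9) - H = (-9 + V) - H = -9 + V - H)
I(-9*7, √(70 + 6)) + 50 = (-9 + √(70 + 6) - (-9)*7) + 50 = (-9 + √76 - 1*(-63)) + 50 = (-9 + 2*√19 + 63) + 50 = (54 + 2*√19) + 50 = 104 + 2*√19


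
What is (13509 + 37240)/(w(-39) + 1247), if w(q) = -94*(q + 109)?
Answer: -50749/5333 ≈ -9.5160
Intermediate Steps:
w(q) = -10246 - 94*q (w(q) = -94*(109 + q) = -10246 - 94*q)
(13509 + 37240)/(w(-39) + 1247) = (13509 + 37240)/((-10246 - 94*(-39)) + 1247) = 50749/((-10246 + 3666) + 1247) = 50749/(-6580 + 1247) = 50749/(-5333) = 50749*(-1/5333) = -50749/5333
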